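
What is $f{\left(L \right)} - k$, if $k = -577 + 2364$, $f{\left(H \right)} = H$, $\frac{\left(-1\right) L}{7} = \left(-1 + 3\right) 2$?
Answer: $-1815$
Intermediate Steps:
$L = -28$ ($L = - 7 \left(-1 + 3\right) 2 = - 7 \cdot 2 \cdot 2 = \left(-7\right) 4 = -28$)
$k = 1787$
$f{\left(L \right)} - k = -28 - 1787 = -1815$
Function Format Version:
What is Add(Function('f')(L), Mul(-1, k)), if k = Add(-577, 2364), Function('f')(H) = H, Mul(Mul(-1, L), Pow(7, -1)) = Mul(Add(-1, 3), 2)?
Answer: -1815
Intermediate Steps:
L = -28 (L = Mul(-7, Mul(Add(-1, 3), 2)) = Mul(-7, Mul(2, 2)) = Mul(-7, 4) = -28)
k = 1787
Add(Function('f')(L), Mul(-1, k)) = Add(-28, Mul(-1, 1787)) = Add(-28, -1787) = -1815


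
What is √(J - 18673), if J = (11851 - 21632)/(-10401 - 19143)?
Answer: I*√4074600134766/14772 ≈ 136.65*I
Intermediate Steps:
J = 9781/29544 (J = -9781/(-29544) = -9781*(-1/29544) = 9781/29544 ≈ 0.33107)
√(J - 18673) = √(9781/29544 - 18673) = √(-551665331/29544) = I*√4074600134766/14772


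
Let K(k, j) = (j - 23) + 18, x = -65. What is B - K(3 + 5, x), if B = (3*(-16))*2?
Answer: -26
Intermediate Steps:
B = -96 (B = -48*2 = -96)
K(k, j) = -5 + j (K(k, j) = (-23 + j) + 18 = -5 + j)
B - K(3 + 5, x) = -96 - (-5 - 65) = -96 - 1*(-70) = -96 + 70 = -26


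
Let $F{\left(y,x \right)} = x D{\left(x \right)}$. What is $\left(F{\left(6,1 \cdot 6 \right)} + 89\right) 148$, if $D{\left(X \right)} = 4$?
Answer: $16724$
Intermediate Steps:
$F{\left(y,x \right)} = 4 x$ ($F{\left(y,x \right)} = x 4 = 4 x$)
$\left(F{\left(6,1 \cdot 6 \right)} + 89\right) 148 = \left(4 \cdot 1 \cdot 6 + 89\right) 148 = \left(4 \cdot 6 + 89\right) 148 = \left(24 + 89\right) 148 = 113 \cdot 148 = 16724$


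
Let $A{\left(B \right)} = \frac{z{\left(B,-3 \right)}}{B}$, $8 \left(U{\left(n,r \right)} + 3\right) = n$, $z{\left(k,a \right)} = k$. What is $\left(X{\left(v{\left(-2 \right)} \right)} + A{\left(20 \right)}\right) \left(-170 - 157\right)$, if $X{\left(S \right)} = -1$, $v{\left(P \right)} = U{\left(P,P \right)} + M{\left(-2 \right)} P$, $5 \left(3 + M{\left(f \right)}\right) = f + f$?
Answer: $0$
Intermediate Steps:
$M{\left(f \right)} = -3 + \frac{2 f}{5}$ ($M{\left(f \right)} = -3 + \frac{f + f}{5} = -3 + \frac{2 f}{5}$)
$U{\left(n,r \right)} = -3 + \frac{n}{8}$
$A{\left(B \right)} = 1$ ($A{\left(B \right)} = \frac{B}{B} = 1$)
$v{\left(P \right)} = -3 - \frac{147 P}{40}$ ($v{\left(P \right)} = \left(-3 + \frac{P}{8}\right) + \left(-3 + \frac{2}{5} \left(-2\right)\right) P = \left(-3 + \frac{P}{8}\right) + \left(-3 - \frac{4}{5}\right) P = \left(-3 + \frac{P}{8}\right) - \frac{19 P}{5} = -3 - \frac{147 P}{40}$)
$\left(X{\left(v{\left(-2 \right)} \right)} + A{\left(20 \right)}\right) \left(-170 - 157\right) = \left(-1 + 1\right) \left(-170 - 157\right) = 0 \left(-327\right) = 0$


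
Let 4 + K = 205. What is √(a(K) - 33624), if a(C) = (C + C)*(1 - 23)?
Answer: 2*I*√10617 ≈ 206.08*I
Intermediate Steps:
K = 201 (K = -4 + 205 = 201)
a(C) = -44*C (a(C) = (2*C)*(-22) = -44*C)
√(a(K) - 33624) = √(-44*201 - 33624) = √(-8844 - 33624) = √(-42468) = 2*I*√10617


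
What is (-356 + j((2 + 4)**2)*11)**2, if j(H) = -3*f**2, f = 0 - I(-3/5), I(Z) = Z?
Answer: 84584809/625 ≈ 1.3534e+5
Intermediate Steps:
f = 3/5 (f = 0 - (-3)/5 = 0 - 1*(-3/5) = 0 + 3/5 = 3/5 ≈ 0.60000)
j(H) = -27/25 (j(H) = -3*(3/5)**2 = -3*9/25 = -27/25)
(-356 + j((2 + 4)**2)*11)**2 = (-356 - 27/25*11)**2 = (-356 - 297/25)**2 = (-9197/25)**2 = 84584809/625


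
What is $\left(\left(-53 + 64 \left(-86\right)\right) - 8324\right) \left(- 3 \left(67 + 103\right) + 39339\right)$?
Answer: $-538985349$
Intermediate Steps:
$\left(\left(-53 + 64 \left(-86\right)\right) - 8324\right) \left(- 3 \left(67 + 103\right) + 39339\right) = \left(\left(-53 - 5504\right) - 8324\right) \left(\left(-3\right) 170 + 39339\right) = \left(-5557 - 8324\right) \left(-510 + 39339\right) = \left(-13881\right) 38829 = -538985349$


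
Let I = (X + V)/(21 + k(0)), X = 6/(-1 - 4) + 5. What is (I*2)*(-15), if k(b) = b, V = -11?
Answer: 72/7 ≈ 10.286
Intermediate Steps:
X = 19/5 (X = 6/(-5) + 5 = 6*(-1/5) + 5 = -6/5 + 5 = 19/5 ≈ 3.8000)
I = -12/35 (I = (19/5 - 11)/(21 + 0) = -36/5/21 = -36/5*1/21 = -12/35 ≈ -0.34286)
(I*2)*(-15) = -12/35*2*(-15) = -24/35*(-15) = 72/7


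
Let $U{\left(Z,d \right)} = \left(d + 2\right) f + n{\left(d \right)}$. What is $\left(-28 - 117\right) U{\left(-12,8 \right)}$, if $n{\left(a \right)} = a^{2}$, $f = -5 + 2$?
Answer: $-4930$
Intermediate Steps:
$f = -3$
$U{\left(Z,d \right)} = -6 + d^{2} - 3 d$ ($U{\left(Z,d \right)} = \left(d + 2\right) \left(-3\right) + d^{2} = \left(2 + d\right) \left(-3\right) + d^{2} = \left(-6 - 3 d\right) + d^{2} = -6 + d^{2} - 3 d$)
$\left(-28 - 117\right) U{\left(-12,8 \right)} = \left(-28 - 117\right) \left(-6 + 8^{2} - 24\right) = - 145 \left(-6 + 64 - 24\right) = \left(-145\right) 34 = -4930$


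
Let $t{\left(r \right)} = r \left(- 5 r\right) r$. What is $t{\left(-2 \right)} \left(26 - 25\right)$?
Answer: $40$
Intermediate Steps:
$t{\left(r \right)} = - 5 r^{3}$ ($t{\left(r \right)} = - 5 r^{2} r = - 5 r^{3}$)
$t{\left(-2 \right)} \left(26 - 25\right) = - 5 \left(-2\right)^{3} \left(26 - 25\right) = \left(-5\right) \left(-8\right) 1 = 40 \cdot 1 = 40$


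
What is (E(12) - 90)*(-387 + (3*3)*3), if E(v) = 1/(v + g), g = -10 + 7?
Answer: 32360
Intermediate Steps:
g = -3
E(v) = 1/(-3 + v) (E(v) = 1/(v - 3) = 1/(-3 + v))
(E(12) - 90)*(-387 + (3*3)*3) = (1/(-3 + 12) - 90)*(-387 + (3*3)*3) = (1/9 - 90)*(-387 + 9*3) = (⅑ - 90)*(-387 + 27) = -809/9*(-360) = 32360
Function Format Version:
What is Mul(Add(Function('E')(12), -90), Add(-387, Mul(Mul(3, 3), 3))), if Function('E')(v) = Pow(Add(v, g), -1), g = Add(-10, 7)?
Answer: 32360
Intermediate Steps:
g = -3
Function('E')(v) = Pow(Add(-3, v), -1) (Function('E')(v) = Pow(Add(v, -3), -1) = Pow(Add(-3, v), -1))
Mul(Add(Function('E')(12), -90), Add(-387, Mul(Mul(3, 3), 3))) = Mul(Add(Pow(Add(-3, 12), -1), -90), Add(-387, Mul(Mul(3, 3), 3))) = Mul(Add(Pow(9, -1), -90), Add(-387, Mul(9, 3))) = Mul(Add(Rational(1, 9), -90), Add(-387, 27)) = Mul(Rational(-809, 9), -360) = 32360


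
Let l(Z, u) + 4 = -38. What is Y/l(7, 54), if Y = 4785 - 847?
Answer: -1969/21 ≈ -93.762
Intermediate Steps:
l(Z, u) = -42 (l(Z, u) = -4 - 38 = -42)
Y = 3938
Y/l(7, 54) = 3938/(-42) = 3938*(-1/42) = -1969/21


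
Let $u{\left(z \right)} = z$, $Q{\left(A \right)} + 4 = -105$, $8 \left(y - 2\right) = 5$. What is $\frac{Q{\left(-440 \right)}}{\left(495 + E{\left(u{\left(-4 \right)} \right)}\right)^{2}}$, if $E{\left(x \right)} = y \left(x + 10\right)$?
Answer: $- \frac{1744}{4173849} \approx -0.00041784$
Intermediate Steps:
$y = \frac{21}{8}$ ($y = 2 + \frac{1}{8} \cdot 5 = 2 + \frac{5}{8} = \frac{21}{8} \approx 2.625$)
$Q{\left(A \right)} = -109$ ($Q{\left(A \right)} = -4 - 105 = -109$)
$E{\left(x \right)} = \frac{105}{4} + \frac{21 x}{8}$ ($E{\left(x \right)} = \frac{21 \left(x + 10\right)}{8} = \frac{21 \left(10 + x\right)}{8} = \frac{105}{4} + \frac{21 x}{8}$)
$\frac{Q{\left(-440 \right)}}{\left(495 + E{\left(u{\left(-4 \right)} \right)}\right)^{2}} = - \frac{109}{\left(495 + \left(\frac{105}{4} + \frac{21}{8} \left(-4\right)\right)\right)^{2}} = - \frac{109}{\left(495 + \left(\frac{105}{4} - \frac{21}{2}\right)\right)^{2}} = - \frac{109}{\left(495 + \frac{63}{4}\right)^{2}} = - \frac{109}{\left(\frac{2043}{4}\right)^{2}} = - \frac{109}{\frac{4173849}{16}} = \left(-109\right) \frac{16}{4173849} = - \frac{1744}{4173849}$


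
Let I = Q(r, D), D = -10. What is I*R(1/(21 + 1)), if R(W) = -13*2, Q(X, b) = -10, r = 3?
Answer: 260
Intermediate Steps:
R(W) = -26
I = -10
I*R(1/(21 + 1)) = -10*(-26) = 260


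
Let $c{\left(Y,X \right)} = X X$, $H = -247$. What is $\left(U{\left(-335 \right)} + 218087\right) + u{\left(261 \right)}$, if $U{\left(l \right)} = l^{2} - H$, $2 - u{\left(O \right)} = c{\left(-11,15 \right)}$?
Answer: $330336$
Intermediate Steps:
$c{\left(Y,X \right)} = X^{2}$
$u{\left(O \right)} = -223$ ($u{\left(O \right)} = 2 - 15^{2} = 2 - 225 = -223$)
$U{\left(l \right)} = 247 + l^{2}$ ($U{\left(l \right)} = l^{2} - -247 = l^{2} + 247 = 247 + l^{2}$)
$\left(U{\left(-335 \right)} + 218087\right) + u{\left(261 \right)} = \left(\left(247 + \left(-335\right)^{2}\right) + 218087\right) - 223 = \left(\left(247 + 112225\right) + 218087\right) - 223 = \left(112472 + 218087\right) - 223 = 330559 - 223 = 330336$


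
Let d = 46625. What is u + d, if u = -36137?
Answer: 10488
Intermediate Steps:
u + d = -36137 + 46625 = 10488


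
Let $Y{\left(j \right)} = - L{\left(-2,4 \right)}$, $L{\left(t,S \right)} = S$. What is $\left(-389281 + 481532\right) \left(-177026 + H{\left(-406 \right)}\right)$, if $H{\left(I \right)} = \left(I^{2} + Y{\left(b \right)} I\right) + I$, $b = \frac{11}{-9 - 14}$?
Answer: $-1012177972$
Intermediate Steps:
$b = - \frac{11}{23}$ ($b = \frac{11}{-9 - 14} = \frac{11}{-23} = 11 \left(- \frac{1}{23}\right) = - \frac{11}{23} \approx -0.47826$)
$Y{\left(j \right)} = -4$ ($Y{\left(j \right)} = \left(-1\right) 4 = -4$)
$H{\left(I \right)} = I^{2} - 3 I$ ($H{\left(I \right)} = \left(I^{2} - 4 I\right) + I = I^{2} - 3 I$)
$\left(-389281 + 481532\right) \left(-177026 + H{\left(-406 \right)}\right) = \left(-389281 + 481532\right) \left(-177026 - 406 \left(-3 - 406\right)\right) = 92251 \left(-177026 - -166054\right) = 92251 \left(-177026 + 166054\right) = 92251 \left(-10972\right) = -1012177972$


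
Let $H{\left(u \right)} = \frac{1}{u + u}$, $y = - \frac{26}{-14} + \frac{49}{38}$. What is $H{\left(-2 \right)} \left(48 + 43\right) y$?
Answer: $- \frac{10881}{152} \approx -71.586$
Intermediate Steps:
$y = \frac{837}{266}$ ($y = \left(-26\right) \left(- \frac{1}{14}\right) + 49 \cdot \frac{1}{38} = \frac{13}{7} + \frac{49}{38} = \frac{837}{266} \approx 3.1466$)
$H{\left(u \right)} = \frac{1}{2 u}$
$H{\left(-2 \right)} \left(48 + 43\right) y = \frac{1}{2 \left(-2\right)} \left(48 + 43\right) \frac{837}{266} = \frac{1}{2} \left(- \frac{1}{2}\right) 91 \cdot \frac{837}{266} = \left(- \frac{1}{4}\right) 91 \cdot \frac{837}{266} = \left(- \frac{91}{4}\right) \frac{837}{266} = - \frac{10881}{152}$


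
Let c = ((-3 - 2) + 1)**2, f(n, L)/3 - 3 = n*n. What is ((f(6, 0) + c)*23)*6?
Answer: 18354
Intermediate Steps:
f(n, L) = 9 + 3*n**2 (f(n, L) = 9 + 3*(n*n) = 9 + 3*n**2)
c = 16 (c = (-5 + 1)**2 = (-4)**2 = 16)
((f(6, 0) + c)*23)*6 = (((9 + 3*6**2) + 16)*23)*6 = (((9 + 3*36) + 16)*23)*6 = (((9 + 108) + 16)*23)*6 = ((117 + 16)*23)*6 = (133*23)*6 = 3059*6 = 18354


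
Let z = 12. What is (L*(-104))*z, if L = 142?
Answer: -177216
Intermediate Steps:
(L*(-104))*z = (142*(-104))*12 = -14768*12 = -177216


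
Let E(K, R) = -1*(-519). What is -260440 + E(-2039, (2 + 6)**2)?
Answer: -259921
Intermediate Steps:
E(K, R) = 519
-260440 + E(-2039, (2 + 6)**2) = -260440 + 519 = -259921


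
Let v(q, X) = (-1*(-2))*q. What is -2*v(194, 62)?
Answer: -776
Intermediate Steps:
v(q, X) = 2*q
-2*v(194, 62) = -4*194 = -2*388 = -776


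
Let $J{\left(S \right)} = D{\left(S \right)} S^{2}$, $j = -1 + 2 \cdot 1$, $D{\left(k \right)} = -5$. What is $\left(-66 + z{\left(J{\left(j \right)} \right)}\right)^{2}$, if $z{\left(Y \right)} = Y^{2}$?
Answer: $1681$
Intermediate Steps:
$j = 1$ ($j = -1 + 2 = 1$)
$J{\left(S \right)} = - 5 S^{2}$
$\left(-66 + z{\left(J{\left(j \right)} \right)}\right)^{2} = \left(-66 + \left(- 5 \cdot 1^{2}\right)^{2}\right)^{2} = \left(-66 + \left(\left(-5\right) 1\right)^{2}\right)^{2} = \left(-66 + \left(-5\right)^{2}\right)^{2} = \left(-66 + 25\right)^{2} = \left(-41\right)^{2} = 1681$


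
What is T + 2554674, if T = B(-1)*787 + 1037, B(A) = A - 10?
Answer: 2547054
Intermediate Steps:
B(A) = -10 + A
T = -7620 (T = (-10 - 1)*787 + 1037 = -11*787 + 1037 = -8657 + 1037 = -7620)
T + 2554674 = -7620 + 2554674 = 2547054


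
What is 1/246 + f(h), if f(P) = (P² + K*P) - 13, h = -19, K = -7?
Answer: 118327/246 ≈ 481.00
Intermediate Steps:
f(P) = -13 + P² - 7*P (f(P) = (P² - 7*P) - 13 = -13 + P² - 7*P)
1/246 + f(h) = 1/246 + (-13 + (-19)² - 7*(-19)) = 1/246 + (-13 + 361 + 133) = 1/246 + 481 = 118327/246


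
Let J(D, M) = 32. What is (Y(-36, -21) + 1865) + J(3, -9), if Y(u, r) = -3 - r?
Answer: 1915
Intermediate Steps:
(Y(-36, -21) + 1865) + J(3, -9) = ((-3 - 1*(-21)) + 1865) + 32 = ((-3 + 21) + 1865) + 32 = (18 + 1865) + 32 = 1883 + 32 = 1915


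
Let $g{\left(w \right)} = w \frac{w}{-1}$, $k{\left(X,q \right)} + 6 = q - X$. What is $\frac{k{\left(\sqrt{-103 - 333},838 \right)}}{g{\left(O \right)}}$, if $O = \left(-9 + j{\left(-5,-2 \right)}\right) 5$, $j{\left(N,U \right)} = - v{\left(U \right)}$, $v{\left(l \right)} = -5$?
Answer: $- \frac{52}{25} + \frac{i \sqrt{109}}{200} \approx -2.08 + 0.052202 i$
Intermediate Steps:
$j{\left(N,U \right)} = 5$ ($j{\left(N,U \right)} = \left(-1\right) \left(-5\right) = 5$)
$k{\left(X,q \right)} = -6 + q - X$ ($k{\left(X,q \right)} = -6 - \left(X - q\right) = -6 + q - X$)
$O = -20$ ($O = \left(-9 + 5\right) 5 = \left(-4\right) 5 = -20$)
$g{\left(w \right)} = - w^{2}$ ($g{\left(w \right)} = w w \left(-1\right) = w \left(- w\right) = - w^{2}$)
$\frac{k{\left(\sqrt{-103 - 333},838 \right)}}{g{\left(O \right)}} = \frac{-6 + 838 - \sqrt{-103 - 333}}{\left(-1\right) \left(-20\right)^{2}} = \frac{-6 + 838 - \sqrt{-436}}{\left(-1\right) 400} = \frac{-6 + 838 - 2 i \sqrt{109}}{-400} = \left(-6 + 838 - 2 i \sqrt{109}\right) \left(- \frac{1}{400}\right) = \left(832 - 2 i \sqrt{109}\right) \left(- \frac{1}{400}\right) = - \frac{52}{25} + \frac{i \sqrt{109}}{200}$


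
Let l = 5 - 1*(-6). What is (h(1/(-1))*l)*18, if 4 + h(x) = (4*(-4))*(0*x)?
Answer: -792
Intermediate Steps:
l = 11 (l = 5 + 6 = 11)
h(x) = -4 (h(x) = -4 + (4*(-4))*(0*x) = -4 - 16*0 = -4 + 0 = -4)
(h(1/(-1))*l)*18 = -4*11*18 = -44*18 = -792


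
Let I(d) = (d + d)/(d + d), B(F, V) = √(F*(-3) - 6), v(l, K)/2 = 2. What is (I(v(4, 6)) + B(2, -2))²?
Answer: -11 + 4*I*√3 ≈ -11.0 + 6.9282*I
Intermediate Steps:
v(l, K) = 4 (v(l, K) = 2*2 = 4)
B(F, V) = √(-6 - 3*F) (B(F, V) = √(-3*F - 6) = √(-6 - 3*F))
I(d) = 1 (I(d) = (2*d)/((2*d)) = (2*d)*(1/(2*d)) = 1)
(I(v(4, 6)) + B(2, -2))² = (1 + √(-6 - 3*2))² = (1 + √(-6 - 6))² = (1 + √(-12))² = (1 + 2*I*√3)²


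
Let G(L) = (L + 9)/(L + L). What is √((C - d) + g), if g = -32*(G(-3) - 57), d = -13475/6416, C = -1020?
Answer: √2156277651/1604 ≈ 28.950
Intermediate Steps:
d = -13475/6416 (d = -13475*1/6416 = -13475/6416 ≈ -2.1002)
G(L) = (9 + L)/(2*L) (G(L) = (9 + L)/((2*L)) = (9 + L)*(1/(2*L)) = (9 + L)/(2*L))
g = 1856 (g = -32*((½)*(9 - 3)/(-3) - 57) = -32*((½)*(-⅓)*6 - 57) = -32*(-1 - 57) = -32*(-58) = 1856)
√((C - d) + g) = √((-1020 - 1*(-13475/6416)) + 1856) = √((-1020 + 13475/6416) + 1856) = √(-6530845/6416 + 1856) = √(5377251/6416) = √2156277651/1604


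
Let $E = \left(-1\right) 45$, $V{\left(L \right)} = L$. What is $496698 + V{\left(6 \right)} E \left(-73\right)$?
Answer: $516408$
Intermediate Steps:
$E = -45$
$496698 + V{\left(6 \right)} E \left(-73\right) = 496698 + 6 \left(-45\right) \left(-73\right) = 496698 - -19710 = 496698 + 19710 = 516408$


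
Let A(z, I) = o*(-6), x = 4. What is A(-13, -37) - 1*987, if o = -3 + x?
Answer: -993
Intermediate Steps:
o = 1 (o = -3 + 4 = 1)
A(z, I) = -6 (A(z, I) = 1*(-6) = -6)
A(-13, -37) - 1*987 = -6 - 1*987 = -6 - 987 = -993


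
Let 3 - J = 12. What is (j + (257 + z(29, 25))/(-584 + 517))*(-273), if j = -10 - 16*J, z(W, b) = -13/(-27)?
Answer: -21426314/603 ≈ -35533.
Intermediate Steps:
J = -9 (J = 3 - 1*12 = 3 - 12 = -9)
z(W, b) = 13/27 (z(W, b) = -13*(-1/27) = 13/27)
j = 134 (j = -10 - 16*(-9) = -10 + 144 = 134)
(j + (257 + z(29, 25))/(-584 + 517))*(-273) = (134 + (257 + 13/27)/(-584 + 517))*(-273) = (134 + (6952/27)/(-67))*(-273) = (134 + (6952/27)*(-1/67))*(-273) = (134 - 6952/1809)*(-273) = (235454/1809)*(-273) = -21426314/603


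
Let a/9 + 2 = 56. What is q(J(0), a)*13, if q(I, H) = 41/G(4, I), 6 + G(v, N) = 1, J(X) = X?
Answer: -533/5 ≈ -106.60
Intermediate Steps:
a = 486 (a = -18 + 9*56 = -18 + 504 = 486)
G(v, N) = -5 (G(v, N) = -6 + 1 = -5)
q(I, H) = -41/5 (q(I, H) = 41/(-5) = 41*(-⅕) = -41/5)
q(J(0), a)*13 = -41/5*13 = -533/5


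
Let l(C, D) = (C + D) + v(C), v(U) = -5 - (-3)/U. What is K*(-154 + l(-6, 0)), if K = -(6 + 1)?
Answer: 2317/2 ≈ 1158.5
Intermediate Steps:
v(U) = -5 + 3/U
l(C, D) = -5 + C + D + 3/C (l(C, D) = (C + D) + (-5 + 3/C) = -5 + C + D + 3/C)
K = -7 (K = -1*7 = -7)
K*(-154 + l(-6, 0)) = -7*(-154 + (-5 - 6 + 0 + 3/(-6))) = -7*(-154 + (-5 - 6 + 0 + 3*(-⅙))) = -7*(-154 + (-5 - 6 + 0 - ½)) = -7*(-154 - 23/2) = -7*(-331/2) = 2317/2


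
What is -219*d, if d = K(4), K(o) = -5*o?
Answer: 4380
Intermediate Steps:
d = -20 (d = -5*4 = -20)
-219*d = -219*(-20) = 4380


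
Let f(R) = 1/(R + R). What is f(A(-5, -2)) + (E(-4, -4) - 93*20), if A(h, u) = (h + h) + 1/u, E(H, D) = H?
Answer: -39145/21 ≈ -1864.0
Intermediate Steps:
A(h, u) = 1/u + 2*h (A(h, u) = 2*h + 1/u = 1/u + 2*h)
f(R) = 1/(2*R)
f(A(-5, -2)) + (E(-4, -4) - 93*20) = 1/(2*(1/(-2) + 2*(-5))) + (-4 - 93*20) = 1/(2*(-½ - 10)) + (-4 - 1860) = 1/(2*(-21/2)) - 1864 = (½)*(-2/21) - 1864 = -1/21 - 1864 = -39145/21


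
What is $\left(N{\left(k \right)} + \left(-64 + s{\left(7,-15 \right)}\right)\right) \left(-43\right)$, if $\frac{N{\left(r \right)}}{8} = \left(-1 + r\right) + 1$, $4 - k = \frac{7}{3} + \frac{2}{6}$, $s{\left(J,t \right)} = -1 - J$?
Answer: $\frac{7912}{3} \approx 2637.3$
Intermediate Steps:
$k = \frac{4}{3}$ ($k = 4 - \left(\frac{7}{3} + \frac{2}{6}\right) = 4 - \left(7 \cdot \frac{1}{3} + 2 \cdot \frac{1}{6}\right) = 4 - \left(\frac{7}{3} + \frac{1}{3}\right) = 4 - \frac{8}{3} = \frac{4}{3} \approx 1.3333$)
$N{\left(r \right)} = 8 r$ ($N{\left(r \right)} = 8 \left(\left(-1 + r\right) + 1\right) = 8 r$)
$\left(N{\left(k \right)} + \left(-64 + s{\left(7,-15 \right)}\right)\right) \left(-43\right) = \left(8 \cdot \frac{4}{3} - 72\right) \left(-43\right) = \left(\frac{32}{3} - 72\right) \left(-43\right) = \left(- \frac{184}{3}\right) \left(-43\right) = \frac{7912}{3}$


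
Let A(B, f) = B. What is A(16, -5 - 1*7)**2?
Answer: 256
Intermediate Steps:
A(16, -5 - 1*7)**2 = 16**2 = 256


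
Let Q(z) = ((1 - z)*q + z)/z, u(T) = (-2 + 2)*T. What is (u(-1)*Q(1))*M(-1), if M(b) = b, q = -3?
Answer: 0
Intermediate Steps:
u(T) = 0 (u(T) = 0*T = 0)
Q(z) = (-3 + 4*z)/z (Q(z) = ((1 - z)*(-3) + z)/z = ((-3 + 3*z) + z)/z = (-3 + 4*z)/z)
(u(-1)*Q(1))*M(-1) = (0*(4 - 3/1))*(-1) = (0*(4 - 3*1))*(-1) = (0*(4 - 3))*(-1) = (0*1)*(-1) = 0*(-1) = 0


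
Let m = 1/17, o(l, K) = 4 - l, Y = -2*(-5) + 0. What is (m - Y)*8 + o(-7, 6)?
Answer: -1165/17 ≈ -68.529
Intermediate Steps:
Y = 10 (Y = 10 + 0 = 10)
m = 1/17 ≈ 0.058824
(m - Y)*8 + o(-7, 6) = (1/17 - 1*10)*8 + (4 - 1*(-7)) = (1/17 - 10)*8 + (4 + 7) = -169/17*8 + 11 = -1352/17 + 11 = -1165/17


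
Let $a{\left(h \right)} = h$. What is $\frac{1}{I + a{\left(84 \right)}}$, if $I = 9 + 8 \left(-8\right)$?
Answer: $\frac{1}{29} \approx 0.034483$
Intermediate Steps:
$I = -55$ ($I = 9 - 64 = -55$)
$\frac{1}{I + a{\left(84 \right)}} = \frac{1}{-55 + 84} = \frac{1}{29}$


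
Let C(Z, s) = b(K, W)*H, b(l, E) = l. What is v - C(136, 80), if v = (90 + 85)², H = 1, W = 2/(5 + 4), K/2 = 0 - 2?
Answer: 30629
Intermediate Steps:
K = -4 (K = 2*(0 - 2) = 2*(-2) = -4)
W = 2/9 ≈ 0.22222
v = 30625 (v = 175² = 30625)
C(Z, s) = -4 (C(Z, s) = -4*1 = -4)
v - C(136, 80) = 30625 - 1*(-4) = 30625 + 4 = 30629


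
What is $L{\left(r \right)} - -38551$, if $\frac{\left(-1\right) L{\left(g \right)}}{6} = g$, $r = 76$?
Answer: $38095$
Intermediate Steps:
$L{\left(g \right)} = - 6 g$
$L{\left(r \right)} - -38551 = \left(-6\right) 76 - -38551 = -456 + 38551 = 38095$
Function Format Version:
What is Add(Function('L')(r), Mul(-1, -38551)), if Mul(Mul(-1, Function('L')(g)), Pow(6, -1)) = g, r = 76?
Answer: 38095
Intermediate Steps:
Function('L')(g) = Mul(-6, g)
Add(Function('L')(r), Mul(-1, -38551)) = Add(Mul(-6, 76), Mul(-1, -38551)) = Add(-456, 38551) = 38095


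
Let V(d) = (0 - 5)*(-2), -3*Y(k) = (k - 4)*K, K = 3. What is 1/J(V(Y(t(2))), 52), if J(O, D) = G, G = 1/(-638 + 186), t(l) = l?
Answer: -452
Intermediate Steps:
Y(k) = 4 - k (Y(k) = -(k - 4)*3/3 = -(-4 + k)*3/3 = -(-12 + 3*k)/3 = 4 - k)
V(d) = 10 (V(d) = -5*(-2) = 10)
G = -1/452 (G = 1/(-452) = -1/452 ≈ -0.0022124)
J(O, D) = -1/452
1/J(V(Y(t(2))), 52) = 1/(-1/452) = -452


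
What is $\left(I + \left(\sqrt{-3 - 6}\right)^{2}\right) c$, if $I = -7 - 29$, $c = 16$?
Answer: $-720$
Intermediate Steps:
$I = -36$ ($I = -7 - 29 = -36$)
$\left(I + \left(\sqrt{-3 - 6}\right)^{2}\right) c = \left(-36 + \left(\sqrt{-3 - 6}\right)^{2}\right) 16 = \left(-36 + \left(\sqrt{-9}\right)^{2}\right) 16 = \left(-36 + \left(3 i\right)^{2}\right) 16 = \left(-36 - 9\right) 16 = \left(-45\right) 16 = -720$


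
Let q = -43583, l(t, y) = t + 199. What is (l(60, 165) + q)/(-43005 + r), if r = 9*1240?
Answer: 43324/31845 ≈ 1.3605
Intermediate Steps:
r = 11160
l(t, y) = 199 + t
(l(60, 165) + q)/(-43005 + r) = ((199 + 60) - 43583)/(-43005 + 11160) = (259 - 43583)/(-31845) = -43324*(-1/31845) = 43324/31845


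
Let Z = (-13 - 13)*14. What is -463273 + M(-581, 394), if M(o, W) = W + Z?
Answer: -463243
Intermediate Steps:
Z = -364 (Z = -26*14 = -364)
M(o, W) = -364 + W (M(o, W) = W - 364 = -364 + W)
-463273 + M(-581, 394) = -463273 + (-364 + 394) = -463273 + 30 = -463243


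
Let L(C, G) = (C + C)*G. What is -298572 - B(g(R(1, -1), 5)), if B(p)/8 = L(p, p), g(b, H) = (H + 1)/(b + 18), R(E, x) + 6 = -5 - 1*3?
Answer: -298608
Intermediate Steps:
R(E, x) = -14 (R(E, x) = -6 + (-5 - 1*3) = -6 + (-5 - 3) = -6 - 8 = -14)
L(C, G) = 2*C*G (L(C, G) = (2*C)*G = 2*C*G)
g(b, H) = (1 + H)/(18 + b)
B(p) = 16*p² (B(p) = 8*(2*p*p) = 8*(2*p²) = 16*p²)
-298572 - B(g(R(1, -1), 5)) = -298572 - 16*((1 + 5)/(18 - 14))² = -298572 - 16*(6/4)² = -298572 - 16*((¼)*6)² = -298572 - 16*(3/2)² = -298572 - 16*9/4 = -298572 - 1*36 = -298572 - 36 = -298608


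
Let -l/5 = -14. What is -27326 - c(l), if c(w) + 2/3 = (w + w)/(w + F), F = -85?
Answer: -27316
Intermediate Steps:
l = 70 (l = -5*(-14) = 70)
c(w) = -2/3 + 2*w/(-85 + w) (c(w) = -2/3 + (w + w)/(w - 85) = -2/3 + (2*w)/(-85 + w) = -2/3 + 2*w/(-85 + w))
-27326 - c(l) = -27326 - 2*(85 + 2*70)/(3*(-85 + 70)) = -27326 - 2*(85 + 140)/(3*(-15)) = -27326 - 2*(-1)*225/(3*15) = -27326 - 1*(-10) = -27326 + 10 = -27316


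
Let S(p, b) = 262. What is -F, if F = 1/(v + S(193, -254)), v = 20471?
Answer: -1/20733 ≈ -4.8232e-5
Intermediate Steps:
F = 1/20733 (F = 1/(20471 + 262) = 1/20733 ≈ 4.8232e-5)
-F = -1*1/20733 = -1/20733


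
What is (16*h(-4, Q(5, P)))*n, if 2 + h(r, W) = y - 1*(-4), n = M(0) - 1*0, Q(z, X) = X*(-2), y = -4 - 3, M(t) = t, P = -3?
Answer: 0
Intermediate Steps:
y = -7
Q(z, X) = -2*X
n = 0 (n = 0 - 1*0 = 0 + 0 = 0)
h(r, W) = -5 (h(r, W) = -2 + (-7 - 1*(-4)) = -2 + (-7 + 4) = -2 - 3 = -5)
(16*h(-4, Q(5, P)))*n = (16*(-5))*0 = -80*0 = 0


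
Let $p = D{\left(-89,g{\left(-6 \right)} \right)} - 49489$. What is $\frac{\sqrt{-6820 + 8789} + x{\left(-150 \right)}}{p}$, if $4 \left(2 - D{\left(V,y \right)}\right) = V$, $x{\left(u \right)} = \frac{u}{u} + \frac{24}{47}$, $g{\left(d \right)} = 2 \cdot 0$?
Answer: $- \frac{284}{9299373} - \frac{4 \sqrt{1969}}{197859} \approx -0.00092761$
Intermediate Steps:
$g{\left(d \right)} = 0$
$x{\left(u \right)} = \frac{71}{47}$ ($x{\left(u \right)} = 1 + 24 \cdot \frac{1}{47} = 1 + \frac{24}{47} = \frac{71}{47}$)
$D{\left(V,y \right)} = 2 - \frac{V}{4}$
$p = - \frac{197859}{4}$ ($p = \left(2 - - \frac{89}{4}\right) - 49489 = \left(2 + \frac{89}{4}\right) - 49489 = \frac{97}{4} - 49489 = - \frac{197859}{4} \approx -49465.0$)
$\frac{\sqrt{-6820 + 8789} + x{\left(-150 \right)}}{p} = \frac{\sqrt{-6820 + 8789} + \frac{71}{47}}{- \frac{197859}{4}} = \left(\sqrt{1969} + \frac{71}{47}\right) \left(- \frac{4}{197859}\right) = \left(\frac{71}{47} + \sqrt{1969}\right) \left(- \frac{4}{197859}\right) = - \frac{284}{9299373} - \frac{4 \sqrt{1969}}{197859}$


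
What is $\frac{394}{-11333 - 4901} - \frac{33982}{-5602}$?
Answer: $\frac{137364150}{22735717} \approx 6.0418$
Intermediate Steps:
$\frac{394}{-11333 - 4901} - \frac{33982}{-5602} = \frac{394}{-16234} - - \frac{16991}{2801} = 394 \left(- \frac{1}{16234}\right) + \frac{16991}{2801} = - \frac{197}{8117} + \frac{16991}{2801} = \frac{137364150}{22735717}$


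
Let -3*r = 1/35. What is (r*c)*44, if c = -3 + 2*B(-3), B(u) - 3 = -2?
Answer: 44/105 ≈ 0.41905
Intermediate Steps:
B(u) = 1 (B(u) = 3 - 2 = 1)
c = -1 (c = -3 + 2*1 = -3 + 2 = -1)
r = -1/105 (r = -⅓/35 = -⅓*1/35 = -1/105 ≈ -0.0095238)
(r*c)*44 = -1/105*(-1)*44 = (1/105)*44 = 44/105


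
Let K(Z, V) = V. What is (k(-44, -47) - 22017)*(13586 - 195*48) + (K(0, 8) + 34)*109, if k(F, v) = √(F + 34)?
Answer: -93039264 + 4226*I*√10 ≈ -9.3039e+7 + 13364.0*I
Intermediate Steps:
k(F, v) = √(34 + F)
(k(-44, -47) - 22017)*(13586 - 195*48) + (K(0, 8) + 34)*109 = (√(34 - 44) - 22017)*(13586 - 195*48) + (8 + 34)*109 = (√(-10) - 22017)*(13586 - 9360) + 42*109 = (I*√10 - 22017)*4226 + 4578 = (-22017 + I*√10)*4226 + 4578 = (-93043842 + 4226*I*√10) + 4578 = -93039264 + 4226*I*√10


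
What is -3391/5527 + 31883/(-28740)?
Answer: -273674681/158845980 ≈ -1.7229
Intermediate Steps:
-3391/5527 + 31883/(-28740) = -3391*1/5527 + 31883*(-1/28740) = -3391/5527 - 31883/28740 = -273674681/158845980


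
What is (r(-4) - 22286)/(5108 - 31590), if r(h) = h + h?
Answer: 11147/13241 ≈ 0.84186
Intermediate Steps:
r(h) = 2*h
(r(-4) - 22286)/(5108 - 31590) = (2*(-4) - 22286)/(5108 - 31590) = (-8 - 22286)/(-26482) = -22294*(-1/26482) = 11147/13241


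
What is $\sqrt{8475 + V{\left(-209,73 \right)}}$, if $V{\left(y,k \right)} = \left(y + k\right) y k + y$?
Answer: $\sqrt{2083218} \approx 1443.3$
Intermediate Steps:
$V{\left(y,k \right)} = y + k y \left(k + y\right)$ ($V{\left(y,k \right)} = \left(k + y\right) y k + y = y \left(k + y\right) k + y = k y \left(k + y\right) + y = y + k y \left(k + y\right)$)
$\sqrt{8475 + V{\left(-209,73 \right)}} = \sqrt{8475 - 209 \left(1 + 73^{2} + 73 \left(-209\right)\right)} = \sqrt{8475 - 209 \left(1 + 5329 - 15257\right)} = \sqrt{8475 - -2074743} = \sqrt{8475 + 2074743} = \sqrt{2083218}$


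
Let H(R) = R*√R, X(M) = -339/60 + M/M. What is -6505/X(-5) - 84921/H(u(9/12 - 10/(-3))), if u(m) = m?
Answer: 130100/93 - 2038104*√3/343 ≈ -8892.9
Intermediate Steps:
X(M) = -93/20 (X(M) = -339*1/60 + 1 = -113/20 + 1 = -93/20)
H(R) = R^(3/2)
-6505/X(-5) - 84921/H(u(9/12 - 10/(-3))) = -6505/(-93/20) - 84921/(9/12 - 10/(-3))^(3/2) = -6505*(-20/93) - 84921/(9*(1/12) - 10*(-⅓))^(3/2) = 130100/93 - 84921/(¾ + 10/3)^(3/2) = 130100/93 - 84921*24*√3/343 = 130100/93 - 2038104*√3/343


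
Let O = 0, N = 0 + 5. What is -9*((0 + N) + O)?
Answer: -45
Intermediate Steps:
N = 5
-9*((0 + N) + O) = -9*((0 + 5) + 0) = -9*(5 + 0) = -9*5 = -45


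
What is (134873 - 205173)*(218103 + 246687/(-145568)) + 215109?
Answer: -557973303862047/36392 ≈ -1.5332e+10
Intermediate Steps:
(134873 - 205173)*(218103 + 246687/(-145568)) + 215109 = -70300*(218103 + 246687*(-1/145568)) + 215109 = -70300*(218103 - 246687/145568) + 215109 = -70300*31748570817/145568 + 215109 = -557981132108775/36392 + 215109 = -557973303862047/36392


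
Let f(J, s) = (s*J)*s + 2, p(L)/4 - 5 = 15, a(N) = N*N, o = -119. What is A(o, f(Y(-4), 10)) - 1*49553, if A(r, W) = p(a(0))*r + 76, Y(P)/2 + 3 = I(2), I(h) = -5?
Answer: -58997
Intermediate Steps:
a(N) = N**2
p(L) = 80 (p(L) = 20 + 4*15 = 20 + 60 = 80)
Y(P) = -16 (Y(P) = -6 + 2*(-5) = -6 - 10 = -16)
f(J, s) = 2 + J*s**2 (f(J, s) = (J*s)*s + 2 = J*s**2 + 2 = 2 + J*s**2)
A(r, W) = 76 + 80*r (A(r, W) = 80*r + 76 = 76 + 80*r)
A(o, f(Y(-4), 10)) - 1*49553 = (76 + 80*(-119)) - 1*49553 = (76 - 9520) - 49553 = -9444 - 49553 = -58997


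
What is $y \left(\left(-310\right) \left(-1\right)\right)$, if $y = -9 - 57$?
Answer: $-20460$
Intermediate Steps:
$y = -66$
$y \left(\left(-310\right) \left(-1\right)\right) = - 66 \left(\left(-310\right) \left(-1\right)\right) = \left(-66\right) 310 = -20460$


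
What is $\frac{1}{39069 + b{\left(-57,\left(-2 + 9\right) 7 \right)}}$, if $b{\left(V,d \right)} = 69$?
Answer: $\frac{1}{39138} \approx 2.5551 \cdot 10^{-5}$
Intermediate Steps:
$\frac{1}{39069 + b{\left(-57,\left(-2 + 9\right) 7 \right)}} = \frac{1}{39069 + 69} = \frac{1}{39138}$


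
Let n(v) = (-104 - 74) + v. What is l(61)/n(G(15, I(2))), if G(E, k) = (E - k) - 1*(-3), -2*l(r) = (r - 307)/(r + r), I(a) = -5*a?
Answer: -41/6100 ≈ -0.0067213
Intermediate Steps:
l(r) = -(-307 + r)/(4*r) (l(r) = -(r - 307)/(2*(r + r)) = -(-307 + r)/(2*(2*r)) = -(-307 + r)*1/(2*r)/2 = -(-307 + r)/(4*r))
G(E, k) = 3 + E - k (G(E, k) = (E - k) + 3 = 3 + E - k)
n(v) = -178 + v
l(61)/n(G(15, I(2))) = ((1/4)*(307 - 1*61)/61)/(-178 + (3 + 15 - (-5)*2)) = ((1/4)*(1/61)*(307 - 61))/(-178 + (3 + 15 - 1*(-10))) = ((1/4)*(1/61)*246)/(-178 + (3 + 15 + 10)) = 123/(122*(-178 + 28)) = (123/122)/(-150) = (123/122)*(-1/150) = -41/6100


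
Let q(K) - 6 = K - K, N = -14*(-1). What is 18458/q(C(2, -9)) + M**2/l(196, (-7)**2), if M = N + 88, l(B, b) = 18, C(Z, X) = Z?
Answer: 10963/3 ≈ 3654.3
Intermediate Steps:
N = 14
q(K) = 6 (q(K) = 6 + (K - K) = 6 + 0 = 6)
M = 102 (M = 14 + 88 = 102)
18458/q(C(2, -9)) + M**2/l(196, (-7)**2) = 18458/6 + 102**2/18 = 18458*(1/6) + 10404*(1/18) = 9229/3 + 578 = 10963/3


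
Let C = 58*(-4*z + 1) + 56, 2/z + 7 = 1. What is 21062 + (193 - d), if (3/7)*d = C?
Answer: 187277/9 ≈ 20809.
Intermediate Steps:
z = -⅓ (z = 2/(-7 + 1) = 2/(-6) = 2*(-⅙) = -⅓ ≈ -0.33333)
C = 574/3 (C = 58*(-4*(-⅓) + 1) + 56 = 58*(4/3 + 1) + 56 = 58*(7/3) + 56 = 406/3 + 56 = 574/3 ≈ 191.33)
d = 4018/9 (d = (7/3)*(574/3) = 4018/9 ≈ 446.44)
21062 + (193 - d) = 21062 + (193 - 1*4018/9) = 21062 + (193 - 4018/9) = 21062 - 2281/9 = 187277/9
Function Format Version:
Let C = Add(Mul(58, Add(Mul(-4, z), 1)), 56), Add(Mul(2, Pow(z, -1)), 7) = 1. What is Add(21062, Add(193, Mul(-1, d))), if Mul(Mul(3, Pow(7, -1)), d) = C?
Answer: Rational(187277, 9) ≈ 20809.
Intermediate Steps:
z = Rational(-1, 3) (z = Mul(2, Pow(Add(-7, 1), -1)) = Mul(2, Pow(-6, -1)) = Mul(2, Rational(-1, 6)) = Rational(-1, 3) ≈ -0.33333)
C = Rational(574, 3) (C = Add(Mul(58, Add(Mul(-4, Rational(-1, 3)), 1)), 56) = Add(Mul(58, Add(Rational(4, 3), 1)), 56) = Add(Mul(58, Rational(7, 3)), 56) = Add(Rational(406, 3), 56) = Rational(574, 3) ≈ 191.33)
d = Rational(4018, 9) (d = Mul(Rational(7, 3), Rational(574, 3)) = Rational(4018, 9) ≈ 446.44)
Add(21062, Add(193, Mul(-1, d))) = Add(21062, Add(193, Mul(-1, Rational(4018, 9)))) = Add(21062, Add(193, Rational(-4018, 9))) = Add(21062, Rational(-2281, 9)) = Rational(187277, 9)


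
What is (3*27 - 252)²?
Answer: 29241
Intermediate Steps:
(3*27 - 252)² = (81 - 252)² = (-171)² = 29241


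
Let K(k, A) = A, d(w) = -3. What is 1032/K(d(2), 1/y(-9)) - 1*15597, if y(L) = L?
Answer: -24885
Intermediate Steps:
1032/K(d(2), 1/y(-9)) - 1*15597 = 1032/(1/(-9)) - 1*15597 = 1032/(-⅑) - 15597 = 1032*(-9) - 15597 = -9288 - 15597 = -24885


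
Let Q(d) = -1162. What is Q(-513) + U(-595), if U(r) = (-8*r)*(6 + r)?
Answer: -2804802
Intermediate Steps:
U(r) = -8*r*(6 + r)
Q(-513) + U(-595) = -1162 - 8*(-595)*(6 - 595) = -1162 - 8*(-595)*(-589) = -1162 - 2803640 = -2804802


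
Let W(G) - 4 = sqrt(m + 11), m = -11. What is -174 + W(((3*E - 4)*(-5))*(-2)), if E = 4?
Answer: -170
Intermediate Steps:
W(G) = 4 (W(G) = 4 + sqrt(-11 + 11) = 4 + sqrt(0) = 4 + 0 = 4)
-174 + W(((3*E - 4)*(-5))*(-2)) = -174 + 4 = -170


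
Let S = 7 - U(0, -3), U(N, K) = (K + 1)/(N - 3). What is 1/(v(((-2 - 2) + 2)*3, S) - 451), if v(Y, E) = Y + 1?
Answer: -1/456 ≈ -0.0021930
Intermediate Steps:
U(N, K) = (1 + K)/(-3 + N)
S = 19/3 (S = 7 - (1 - 3)/(-3 + 0) = 7 - (-2)/(-3) = 7 - (-1)*(-2)/3 = 7 - 1*⅔ = 7 - ⅔ = 19/3 ≈ 6.3333)
v(Y, E) = 1 + Y
1/(v(((-2 - 2) + 2)*3, S) - 451) = 1/((1 + ((-2 - 2) + 2)*3) - 451) = 1/((1 + (-4 + 2)*3) - 451) = 1/((1 - 2*3) - 451) = 1/((1 - 6) - 451) = 1/(-5 - 451) = 1/(-456) = -1/456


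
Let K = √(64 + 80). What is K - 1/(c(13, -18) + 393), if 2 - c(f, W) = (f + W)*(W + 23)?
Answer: 5039/420 ≈ 11.998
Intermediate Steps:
c(f, W) = 2 - (23 + W)*(W + f) (c(f, W) = 2 - (f + W)*(W + 23) = 2 - (W + f)*(23 + W) = 2 - (23 + W)*(W + f))
K = 12 (K = √144 = 12)
K - 1/(c(13, -18) + 393) = 12 - 1/((2 - 1*(-18)² - 23*(-18) - 23*13 - 1*(-18)*13) + 393) = 12 - 1/((2 - 1*324 + 414 - 299 + 234) + 393) = 12 - 1/((2 - 324 + 414 - 299 + 234) + 393) = 12 - 1/(27 + 393) = 12 - 1/420 = 5039/420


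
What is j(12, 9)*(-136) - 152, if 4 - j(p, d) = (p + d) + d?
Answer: 3384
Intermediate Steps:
j(p, d) = 4 - p - 2*d (j(p, d) = 4 - ((p + d) + d) = 4 - ((d + p) + d) = 4 - (p + 2*d) = 4 + (-p - 2*d) = 4 - p - 2*d)
j(12, 9)*(-136) - 152 = (4 - 1*12 - 2*9)*(-136) - 152 = (4 - 12 - 18)*(-136) - 152 = -26*(-136) - 152 = 3536 - 152 = 3384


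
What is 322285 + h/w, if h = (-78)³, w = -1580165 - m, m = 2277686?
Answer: 1243327984087/3857851 ≈ 3.2229e+5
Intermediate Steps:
w = -3857851 (w = -1580165 - 1*2277686 = -1580165 - 2277686 = -3857851)
h = -474552
322285 + h/w = 322285 - 474552/(-3857851) = 322285 - 474552*(-1/3857851) = 322285 + 474552/3857851 = 1243327984087/3857851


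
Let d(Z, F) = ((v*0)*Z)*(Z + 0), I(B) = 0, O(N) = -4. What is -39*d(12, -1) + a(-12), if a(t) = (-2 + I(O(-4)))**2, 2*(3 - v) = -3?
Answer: 4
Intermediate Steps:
v = 9/2 (v = 3 - 1/2*(-3) = 3 + 3/2 = 9/2 ≈ 4.5000)
d(Z, F) = 0 (d(Z, F) = (((9/2)*0)*Z)*(Z + 0) = (0*Z)*Z = 0*Z = 0)
a(t) = 4 (a(t) = (-2 + 0)**2 = (-2)**2 = 4)
-39*d(12, -1) + a(-12) = -39*0 + 4 = 0 + 4 = 4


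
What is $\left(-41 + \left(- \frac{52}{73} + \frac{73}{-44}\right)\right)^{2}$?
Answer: $\frac{19406997481}{10316944} \approx 1881.1$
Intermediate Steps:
$\left(-41 + \left(- \frac{52}{73} + \frac{73}{-44}\right)\right)^{2} = \left(-41 + \left(\left(-52\right) \frac{1}{73} + 73 \left(- \frac{1}{44}\right)\right)\right)^{2} = \left(-41 - \frac{7617}{3212}\right)^{2} = \left(- \frac{139309}{3212}\right)^{2} = \frac{19406997481}{10316944}$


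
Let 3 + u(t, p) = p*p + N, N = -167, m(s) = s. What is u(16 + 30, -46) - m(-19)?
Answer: 1965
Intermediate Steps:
u(t, p) = -170 + p**2 (u(t, p) = -3 + (p*p - 167) = -3 + (p**2 - 167) = -3 + (-167 + p**2) = -170 + p**2)
u(16 + 30, -46) - m(-19) = (-170 + (-46)**2) - 1*(-19) = (-170 + 2116) + 19 = 1946 + 19 = 1965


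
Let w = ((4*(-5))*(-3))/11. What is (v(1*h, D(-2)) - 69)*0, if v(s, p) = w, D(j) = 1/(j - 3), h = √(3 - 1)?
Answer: 0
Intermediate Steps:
h = √2 ≈ 1.4142
D(j) = 1/(-3 + j)
w = 60/11 (w = -20*(-3)*(1/11) = 60*(1/11) = 60/11 ≈ 5.4545)
v(s, p) = 60/11
(v(1*h, D(-2)) - 69)*0 = (60/11 - 69)*0 = -699/11*0 = 0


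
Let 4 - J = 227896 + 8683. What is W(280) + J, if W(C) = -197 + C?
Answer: -236492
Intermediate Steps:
J = -236575 (J = 4 - (227896 + 8683) = 4 - 1*236579 = 4 - 236579 = -236575)
W(280) + J = (-197 + 280) - 236575 = 83 - 236575 = -236492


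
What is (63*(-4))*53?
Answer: -13356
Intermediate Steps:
(63*(-4))*53 = -252*53 = -13356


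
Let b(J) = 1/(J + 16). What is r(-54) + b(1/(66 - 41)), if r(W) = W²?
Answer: 1169341/401 ≈ 2916.1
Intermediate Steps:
b(J) = 1/(16 + J)
r(-54) + b(1/(66 - 41)) = (-54)² + 1/(16 + 1/(66 - 41)) = 2916 + 1/(16 + 1/25) = 2916 + 1/(401/25) = 2916 + 25/401 = 1169341/401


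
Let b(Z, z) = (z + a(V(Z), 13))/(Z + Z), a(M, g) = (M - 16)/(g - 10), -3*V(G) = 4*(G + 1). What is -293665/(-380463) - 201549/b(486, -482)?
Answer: 335407723292993/1204926321 ≈ 2.7836e+5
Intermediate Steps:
V(G) = -4/3 - 4*G/3 (V(G) = -4*(G + 1)/3 = -4*(1 + G)/3 = -(4 + 4*G)/3 = -4/3 - 4*G/3)
a(M, g) = (-16 + M)/(-10 + g)
b(Z, z) = (-52/9 + z - 4*Z/9)/(2*Z) (b(Z, z) = (z + (-16 + (-4/3 - 4*Z/3))/(-10 + 13))/(Z + Z) = (z + (-52/3 - 4*Z/3)/3)/((2*Z)) = (z + (-52/3 - 4*Z/3)/3)*(1/(2*Z)) = (z + (-52/9 - 4*Z/9))*(1/(2*Z)) = (-52/9 + z - 4*Z/9)*(1/(2*Z)) = (-52/9 + z - 4*Z/9)/(2*Z))
-293665/(-380463) - 201549/b(486, -482) = -293665/(-380463) - 201549*8748/(-52 - 4*486 + 9*(-482)) = -293665*(-1/380463) - 201549*8748/(-52 - 1944 - 4338) = 293665/380463 - 201549/((1/18)*(1/486)*(-6334)) = 293665/380463 - 201549/(-3167/4374) = 293665/380463 - 201549*(-4374/3167) = 293665/380463 + 881575326/3167 = 335407723292993/1204926321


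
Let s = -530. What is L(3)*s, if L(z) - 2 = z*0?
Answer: -1060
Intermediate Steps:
L(z) = 2 (L(z) = 2 + z*0 = 2 + 0 = 2)
L(3)*s = 2*(-530) = -1060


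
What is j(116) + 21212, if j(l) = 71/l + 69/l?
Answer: 615183/29 ≈ 21213.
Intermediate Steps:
j(l) = 140/l
j(116) + 21212 = 140/116 + 21212 = 140*(1/116) + 21212 = 35/29 + 21212 = 615183/29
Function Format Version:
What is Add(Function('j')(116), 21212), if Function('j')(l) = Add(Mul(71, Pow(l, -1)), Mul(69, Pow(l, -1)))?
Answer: Rational(615183, 29) ≈ 21213.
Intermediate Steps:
Function('j')(l) = Mul(140, Pow(l, -1))
Add(Function('j')(116), 21212) = Add(Mul(140, Pow(116, -1)), 21212) = Add(Mul(140, Rational(1, 116)), 21212) = Add(Rational(35, 29), 21212) = Rational(615183, 29)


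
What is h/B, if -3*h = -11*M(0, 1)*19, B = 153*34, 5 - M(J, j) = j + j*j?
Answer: 209/5202 ≈ 0.040177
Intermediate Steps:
M(J, j) = 5 - j - j² (M(J, j) = 5 - (j + j*j) = 5 - (j + j²) = 5 + (-j - j²) = 5 - j - j²)
B = 5202
h = 209 (h = -(-11*(5 - 1*1 - 1*1²))*19/3 = -(-11*(5 - 1 - 1*1))*19/3 = -(-11*(5 - 1 - 1))*19/3 = -(-11*3)*19/3 = -(-11)*19 = -⅓*(-627) = 209)
h/B = 209/5202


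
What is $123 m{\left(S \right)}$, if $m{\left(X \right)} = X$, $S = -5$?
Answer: $-615$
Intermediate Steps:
$123 m{\left(S \right)} = 123 \left(-5\right) = -615$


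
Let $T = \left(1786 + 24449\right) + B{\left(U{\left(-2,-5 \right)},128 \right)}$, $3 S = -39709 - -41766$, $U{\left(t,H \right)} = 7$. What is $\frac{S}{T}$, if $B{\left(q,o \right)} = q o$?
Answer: $\frac{2057}{81393} \approx 0.025272$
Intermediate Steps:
$B{\left(q,o \right)} = o q$
$S = \frac{2057}{3}$ ($S = \frac{-39709 - -41766}{3} = \frac{-39709 + 41766}{3} = \frac{1}{3} \cdot 2057 = \frac{2057}{3} \approx 685.67$)
$T = 27131$ ($T = \left(1786 + 24449\right) + 128 \cdot 7 = 26235 + 896 = 27131$)
$\frac{S}{T} = \frac{2057}{3 \cdot 27131} = \frac{2057}{3} \cdot \frac{1}{27131} = \frac{2057}{81393}$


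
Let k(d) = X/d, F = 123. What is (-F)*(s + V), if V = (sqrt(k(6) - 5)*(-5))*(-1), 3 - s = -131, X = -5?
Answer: -16482 - 205*I*sqrt(210)/2 ≈ -16482.0 - 1485.4*I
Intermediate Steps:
s = 134 (s = 3 - 1*(-131) = 3 + 131 = 134)
k(d) = -5/d
V = 5*I*sqrt(210)/6 (V = (sqrt(-5/6 - 5)*(-5))*(-1) = (sqrt(-35/6)*(-5))*(-1) = ((I*sqrt(210)/6)*(-5))*(-1) = -5*I*sqrt(210)/6*(-1) = 5*I*sqrt(210)/6 ≈ 12.076*I)
(-F)*(s + V) = (-1*123)*(134 + 5*I*sqrt(210)/6) = -123*(134 + 5*I*sqrt(210)/6) = -16482 - 205*I*sqrt(210)/2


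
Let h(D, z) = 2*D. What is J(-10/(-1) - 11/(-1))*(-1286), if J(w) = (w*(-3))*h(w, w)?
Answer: 3402756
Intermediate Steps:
J(w) = -6*w² (J(w) = (w*(-3))*(2*w) = (-3*w)*(2*w) = -6*w²)
J(-10/(-1) - 11/(-1))*(-1286) = -6*(-10/(-1) - 11/(-1))²*(-1286) = -6*(-10*(-1) - 11*(-1))²*(-1286) = -6*(10 + 11)²*(-1286) = -6*21²*(-1286) = -6*441*(-1286) = -2646*(-1286) = 3402756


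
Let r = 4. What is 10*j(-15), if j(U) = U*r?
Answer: -600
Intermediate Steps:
j(U) = 4*U (j(U) = U*4 = 4*U)
10*j(-15) = 10*(4*(-15)) = 10*(-60) = -600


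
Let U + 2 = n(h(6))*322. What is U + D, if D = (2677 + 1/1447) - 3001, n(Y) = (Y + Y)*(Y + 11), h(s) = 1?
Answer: 10710695/1447 ≈ 7402.0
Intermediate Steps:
n(Y) = 2*Y*(11 + Y) (n(Y) = (2*Y)*(11 + Y) = 2*Y*(11 + Y))
D = -468827/1447 (D = (2677 + 1/1447) - 3001 = 3873620/1447 - 3001 = -468827/1447 ≈ -324.00)
U = 7726 (U = -2 + (2*1*(11 + 1))*322 = -2 + (2*1*12)*322 = -2 + 24*322 = -2 + 7728 = 7726)
U + D = 7726 - 468827/1447 = 10710695/1447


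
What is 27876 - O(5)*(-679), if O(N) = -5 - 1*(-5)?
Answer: 27876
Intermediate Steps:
O(N) = 0 (O(N) = -5 + 5 = 0)
27876 - O(5)*(-679) = 27876 - 0*(-679) = 27876 - 1*0 = 27876 + 0 = 27876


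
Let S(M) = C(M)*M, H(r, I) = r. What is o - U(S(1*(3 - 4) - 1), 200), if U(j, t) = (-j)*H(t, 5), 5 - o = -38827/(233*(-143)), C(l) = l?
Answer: 26782968/33319 ≈ 803.83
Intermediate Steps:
o = 127768/33319 (o = 5 - (-38827)/(233*(-143)) = 5 - (-38827)/(-33319) = 5 - (-38827)*(-1)/33319 = 5 - 1*38827/33319 = 5 - 38827/33319 = 127768/33319 ≈ 3.8347)
S(M) = M² (S(M) = M*M = M²)
U(j, t) = -j*t (U(j, t) = (-j)*t = -j*t)
o - U(S(1*(3 - 4) - 1), 200) = 127768/33319 - (-1)*(1*(3 - 4) - 1)²*200 = 127768/33319 - (-1)*(1*(-1) - 1)²*200 = 127768/33319 - (-1)*(-1 - 1)²*200 = 127768/33319 - (-1)*(-2)²*200 = 127768/33319 - (-1)*4*200 = 127768/33319 - 1*(-800) = 127768/33319 + 800 = 26782968/33319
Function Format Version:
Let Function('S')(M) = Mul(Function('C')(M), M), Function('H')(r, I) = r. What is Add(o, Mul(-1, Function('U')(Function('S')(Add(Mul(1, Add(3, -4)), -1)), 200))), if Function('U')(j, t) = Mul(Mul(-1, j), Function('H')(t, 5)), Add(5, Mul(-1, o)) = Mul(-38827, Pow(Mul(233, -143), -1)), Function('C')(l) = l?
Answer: Rational(26782968, 33319) ≈ 803.83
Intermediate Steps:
o = Rational(127768, 33319) (o = Add(5, Mul(-1, Mul(-38827, Pow(Mul(233, -143), -1)))) = Add(5, Mul(-1, Mul(-38827, Pow(-33319, -1)))) = Add(5, Mul(-1, Mul(-38827, Rational(-1, 33319)))) = Add(5, Mul(-1, Rational(38827, 33319))) = Add(5, Rational(-38827, 33319)) = Rational(127768, 33319) ≈ 3.8347)
Function('S')(M) = Pow(M, 2) (Function('S')(M) = Mul(M, M) = Pow(M, 2))
Function('U')(j, t) = Mul(-1, j, t) (Function('U')(j, t) = Mul(Mul(-1, j), t) = Mul(-1, j, t))
Add(o, Mul(-1, Function('U')(Function('S')(Add(Mul(1, Add(3, -4)), -1)), 200))) = Add(Rational(127768, 33319), Mul(-1, Mul(-1, Pow(Add(Mul(1, Add(3, -4)), -1), 2), 200))) = Add(Rational(127768, 33319), Mul(-1, Mul(-1, Pow(Add(Mul(1, -1), -1), 2), 200))) = Add(Rational(127768, 33319), Mul(-1, Mul(-1, Pow(Add(-1, -1), 2), 200))) = Add(Rational(127768, 33319), Mul(-1, Mul(-1, Pow(-2, 2), 200))) = Add(Rational(127768, 33319), Mul(-1, Mul(-1, 4, 200))) = Add(Rational(127768, 33319), Mul(-1, -800)) = Add(Rational(127768, 33319), 800) = Rational(26782968, 33319)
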